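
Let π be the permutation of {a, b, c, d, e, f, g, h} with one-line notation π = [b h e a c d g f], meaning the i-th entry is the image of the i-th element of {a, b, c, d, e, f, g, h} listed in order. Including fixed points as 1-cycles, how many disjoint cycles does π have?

3

The cycle decomposition is (a b h f d)(c e)(g), which has 3 cycles (counting 1-cycles).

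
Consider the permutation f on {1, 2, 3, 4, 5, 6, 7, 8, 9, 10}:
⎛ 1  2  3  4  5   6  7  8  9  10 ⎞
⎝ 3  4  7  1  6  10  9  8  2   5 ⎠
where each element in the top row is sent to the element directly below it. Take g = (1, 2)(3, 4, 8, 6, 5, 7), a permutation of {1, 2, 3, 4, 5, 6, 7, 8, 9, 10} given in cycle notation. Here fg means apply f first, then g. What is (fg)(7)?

9

f(7) = 9, then g(9) = 9; composing gives (fg)(7) = 9.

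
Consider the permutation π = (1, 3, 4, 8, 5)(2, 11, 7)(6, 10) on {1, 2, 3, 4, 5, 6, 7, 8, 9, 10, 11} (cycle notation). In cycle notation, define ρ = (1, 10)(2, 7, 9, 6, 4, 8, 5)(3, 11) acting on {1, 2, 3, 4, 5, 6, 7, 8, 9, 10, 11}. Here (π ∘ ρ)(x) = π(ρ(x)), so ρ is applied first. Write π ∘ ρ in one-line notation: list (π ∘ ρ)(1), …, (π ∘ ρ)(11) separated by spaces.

Chase each element through ρ then π: 1 → 10 → 6; 2 → 7 → 2; 3 → 11 → 7; 4 → 8 → 5; 5 → 2 → 11; 6 → 4 → 8; 7 → 9 → 9; 8 → 5 → 1; 9 → 6 → 10; 10 → 1 → 3; 11 → 3 → 4.
Collecting the images, π ∘ ρ = [6 2 7 5 11 8 9 1 10 3 4].

6 2 7 5 11 8 9 1 10 3 4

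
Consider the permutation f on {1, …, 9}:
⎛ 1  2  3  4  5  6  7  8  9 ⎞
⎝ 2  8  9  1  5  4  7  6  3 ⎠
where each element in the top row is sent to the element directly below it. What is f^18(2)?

4

Tracing 2 → 8 → … returns to 2 after 5 steps, so 2 lies in a 5-cycle (1, 2, 8, 6, 4).
Since the cycle has length 5, f^18 acts on it the same as f^3 (18 mod 5 = 3).
Stepping 3 places around the cycle: 2 → 8 → 6 → 4.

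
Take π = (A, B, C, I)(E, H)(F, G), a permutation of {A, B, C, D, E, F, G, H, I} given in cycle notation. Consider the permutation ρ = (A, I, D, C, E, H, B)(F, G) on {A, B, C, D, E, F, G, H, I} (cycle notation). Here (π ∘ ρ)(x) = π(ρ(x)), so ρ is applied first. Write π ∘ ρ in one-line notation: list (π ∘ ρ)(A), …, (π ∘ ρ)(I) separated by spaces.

A B H I E F G C D

(π ∘ ρ)(x) = π(ρ(x)). Computing each image: π(ρ(A)) = π(I) = A, π(ρ(B)) = π(A) = B, π(ρ(C)) = π(E) = H, π(ρ(D)) = π(C) = I, π(ρ(E)) = π(H) = E, π(ρ(F)) = π(G) = F, π(ρ(G)) = π(F) = G, π(ρ(H)) = π(B) = C, π(ρ(I)) = π(D) = D.
Hence π ∘ ρ = [A B H I E F G C D].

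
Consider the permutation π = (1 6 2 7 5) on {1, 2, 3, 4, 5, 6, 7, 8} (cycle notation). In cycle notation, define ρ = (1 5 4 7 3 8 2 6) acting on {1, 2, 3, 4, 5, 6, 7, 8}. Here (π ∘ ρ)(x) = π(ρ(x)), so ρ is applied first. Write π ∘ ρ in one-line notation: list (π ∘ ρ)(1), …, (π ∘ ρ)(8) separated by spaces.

1 2 8 5 4 6 3 7

Chase each element through ρ then π: 1 → 5 → 1; 2 → 6 → 2; 3 → 8 → 8; 4 → 7 → 5; 5 → 4 → 4; 6 → 1 → 6; 7 → 3 → 3; 8 → 2 → 7.
Collecting the images, π ∘ ρ = [1 2 8 5 4 6 3 7].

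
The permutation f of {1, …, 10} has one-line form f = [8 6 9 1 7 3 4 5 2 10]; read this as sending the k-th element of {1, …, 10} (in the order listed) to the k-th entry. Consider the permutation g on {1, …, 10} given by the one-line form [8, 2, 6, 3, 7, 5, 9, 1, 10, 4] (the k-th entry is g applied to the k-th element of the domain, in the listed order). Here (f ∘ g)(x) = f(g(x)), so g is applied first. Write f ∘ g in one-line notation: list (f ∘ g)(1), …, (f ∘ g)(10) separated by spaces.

5 6 3 9 4 7 2 8 10 1

For each element, apply g then f: 1 → 8 → 5; 2 → 2 → 6; 3 → 6 → 3; 4 → 3 → 9; 5 → 7 → 4; 6 → 5 → 7; 7 → 9 → 2; 8 → 1 → 8; 9 → 10 → 10; 10 → 4 → 1.
Collecting the images, f ∘ g = [5 6 3 9 4 7 2 8 10 1].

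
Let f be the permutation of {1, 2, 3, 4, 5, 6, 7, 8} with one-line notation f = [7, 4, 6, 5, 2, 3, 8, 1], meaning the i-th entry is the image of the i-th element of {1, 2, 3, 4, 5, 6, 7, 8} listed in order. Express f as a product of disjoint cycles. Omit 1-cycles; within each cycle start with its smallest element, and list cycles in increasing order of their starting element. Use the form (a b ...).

(1 7 8)(2 4 5)(3 6)

Iterating f from 1 gives 1 → 7 → 8 → 1; that is the 3-cycle (1 7 8).
Repeating from the next unused element and collecting all non-trivial cycles gives (1 7 8)(2 4 5)(3 6).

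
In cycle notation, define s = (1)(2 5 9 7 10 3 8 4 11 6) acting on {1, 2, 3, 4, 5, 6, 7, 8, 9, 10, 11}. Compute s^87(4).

4 lies in the 10-cycle (2 5 9 7 10 3 8 4 11 6).
On a 10-cycle, s^10 is the identity, so s^87 = s^7 there (87 ≡ 7 mod 10).
Stepping 7 places around the cycle: 4 → 11 → 6 → 2 → 5 → 9 → 7 → 10.

10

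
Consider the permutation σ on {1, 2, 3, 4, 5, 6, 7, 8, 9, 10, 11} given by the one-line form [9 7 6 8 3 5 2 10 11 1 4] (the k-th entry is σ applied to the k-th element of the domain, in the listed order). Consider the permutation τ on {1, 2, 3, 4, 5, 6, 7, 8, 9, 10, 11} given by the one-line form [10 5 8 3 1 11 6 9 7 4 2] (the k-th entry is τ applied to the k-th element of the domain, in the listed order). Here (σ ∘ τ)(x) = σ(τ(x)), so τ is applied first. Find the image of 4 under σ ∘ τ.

First apply τ: τ(4) = 3, then σ(3) = 6. Thus (σ ∘ τ)(4) = 6.

6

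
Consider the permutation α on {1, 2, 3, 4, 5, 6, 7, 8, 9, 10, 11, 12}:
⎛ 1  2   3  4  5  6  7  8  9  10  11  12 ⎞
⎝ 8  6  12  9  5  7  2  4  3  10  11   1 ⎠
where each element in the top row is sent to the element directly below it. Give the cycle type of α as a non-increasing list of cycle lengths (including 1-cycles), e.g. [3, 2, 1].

[6, 3, 1, 1, 1]

The disjoint cycles are (1, 8, 4, 9, 3, 12)(2, 6, 7)(5)(10)(11), with lengths 6, 3, 1, 1, 1 in non-increasing order.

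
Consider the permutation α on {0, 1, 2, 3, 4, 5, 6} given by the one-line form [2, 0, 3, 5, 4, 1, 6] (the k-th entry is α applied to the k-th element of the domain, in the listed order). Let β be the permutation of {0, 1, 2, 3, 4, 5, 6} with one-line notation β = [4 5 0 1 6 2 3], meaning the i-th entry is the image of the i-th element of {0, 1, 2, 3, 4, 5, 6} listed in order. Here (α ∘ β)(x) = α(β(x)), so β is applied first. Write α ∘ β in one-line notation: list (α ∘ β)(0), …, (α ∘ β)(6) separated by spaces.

Chase each element through β then α: 0 → 4 → 4; 1 → 5 → 1; 2 → 0 → 2; 3 → 1 → 0; 4 → 6 → 6; 5 → 2 → 3; 6 → 3 → 5.
Collecting the images, α ∘ β = [4 1 2 0 6 3 5].

4 1 2 0 6 3 5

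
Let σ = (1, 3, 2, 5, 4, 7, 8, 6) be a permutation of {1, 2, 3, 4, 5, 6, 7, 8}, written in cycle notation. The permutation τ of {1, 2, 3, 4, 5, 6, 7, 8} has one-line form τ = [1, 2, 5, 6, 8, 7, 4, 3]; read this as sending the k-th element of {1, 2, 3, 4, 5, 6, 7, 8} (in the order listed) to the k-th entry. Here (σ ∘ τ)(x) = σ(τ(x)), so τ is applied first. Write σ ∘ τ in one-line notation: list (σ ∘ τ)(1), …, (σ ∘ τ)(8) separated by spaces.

3 5 4 1 6 8 7 2

(σ ∘ τ)(x) = σ(τ(x)). Computing each image: σ(τ(1)) = σ(1) = 3, σ(τ(2)) = σ(2) = 5, σ(τ(3)) = σ(5) = 4, σ(τ(4)) = σ(6) = 1, σ(τ(5)) = σ(8) = 6, σ(τ(6)) = σ(7) = 8, σ(τ(7)) = σ(4) = 7, σ(τ(8)) = σ(3) = 2.
Hence σ ∘ τ = [3 5 4 1 6 8 7 2].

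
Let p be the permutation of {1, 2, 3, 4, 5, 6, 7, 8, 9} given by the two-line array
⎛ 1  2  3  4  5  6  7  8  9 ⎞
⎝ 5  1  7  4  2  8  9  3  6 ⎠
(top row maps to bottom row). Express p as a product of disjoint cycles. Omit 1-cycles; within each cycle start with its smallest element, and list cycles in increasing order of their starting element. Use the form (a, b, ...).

(1, 5, 2)(3, 7, 9, 6, 8)

Iterating p from 1 gives 1 → 5 → 2 → 1; that is the 3-cycle (1, 5, 2).
Continuing from each remaining unvisited element yields (1, 5, 2)(3, 7, 9, 6, 8).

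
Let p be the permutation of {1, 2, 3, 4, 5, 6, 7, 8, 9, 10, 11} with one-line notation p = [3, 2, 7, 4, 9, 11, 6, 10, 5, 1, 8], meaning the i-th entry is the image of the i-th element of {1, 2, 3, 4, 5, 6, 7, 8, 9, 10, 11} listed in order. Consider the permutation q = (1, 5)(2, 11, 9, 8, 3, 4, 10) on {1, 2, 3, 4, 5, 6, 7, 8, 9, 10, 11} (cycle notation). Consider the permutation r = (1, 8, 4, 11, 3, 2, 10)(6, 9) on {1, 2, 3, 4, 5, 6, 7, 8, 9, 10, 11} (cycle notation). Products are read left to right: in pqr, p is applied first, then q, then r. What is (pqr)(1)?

11

(pqr)(1) = r(q(p(1))). p(1) = 3, then q(3) = 4, then r(4) = 11, so the result is 11.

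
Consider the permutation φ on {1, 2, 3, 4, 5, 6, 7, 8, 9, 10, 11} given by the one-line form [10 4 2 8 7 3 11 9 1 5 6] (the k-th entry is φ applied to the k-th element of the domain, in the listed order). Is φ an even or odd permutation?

even

In disjoint-cycle form the cycle lengths are 11.
A cycle of length ℓ contributes ℓ−1 transpositions, so φ is a product of 10 transpositions — even.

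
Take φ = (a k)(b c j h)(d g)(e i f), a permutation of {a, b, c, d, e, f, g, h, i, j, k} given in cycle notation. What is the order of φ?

12

The disjoint cycles have lengths 4, 3, 2, 2.
Since disjoint cycles commute, ord(φ) = lcm(4, 3, 2, 2) = 12.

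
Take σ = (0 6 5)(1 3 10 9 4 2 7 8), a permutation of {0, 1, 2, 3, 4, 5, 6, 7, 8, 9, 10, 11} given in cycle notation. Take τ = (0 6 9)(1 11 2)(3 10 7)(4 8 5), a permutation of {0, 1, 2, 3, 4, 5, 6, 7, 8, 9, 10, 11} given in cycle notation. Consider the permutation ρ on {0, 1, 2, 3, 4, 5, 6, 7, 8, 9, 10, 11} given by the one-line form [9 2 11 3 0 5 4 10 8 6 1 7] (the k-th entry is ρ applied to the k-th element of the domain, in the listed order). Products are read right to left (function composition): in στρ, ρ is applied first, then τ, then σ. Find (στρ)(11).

Apply the permutations in order: ρ(11) = 7, then τ(7) = 3, then σ(3) = 10. So (στρ)(11) = 10.

10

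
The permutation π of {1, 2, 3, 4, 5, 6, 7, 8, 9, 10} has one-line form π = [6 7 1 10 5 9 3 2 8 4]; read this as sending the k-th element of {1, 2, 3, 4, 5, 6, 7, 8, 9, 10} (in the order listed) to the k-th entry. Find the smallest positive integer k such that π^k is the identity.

14

Decomposing into disjoint cycles gives cycle lengths 7, 2, 1.
Since disjoint cycles commute, ord(π) = lcm(7, 2) = 14.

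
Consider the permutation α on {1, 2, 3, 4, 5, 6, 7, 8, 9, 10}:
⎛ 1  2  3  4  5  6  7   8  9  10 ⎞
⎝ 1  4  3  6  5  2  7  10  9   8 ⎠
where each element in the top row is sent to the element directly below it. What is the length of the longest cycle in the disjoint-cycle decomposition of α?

3

Decomposing into disjoint cycles gives (2 4 6)(8 10); the longest has length 3.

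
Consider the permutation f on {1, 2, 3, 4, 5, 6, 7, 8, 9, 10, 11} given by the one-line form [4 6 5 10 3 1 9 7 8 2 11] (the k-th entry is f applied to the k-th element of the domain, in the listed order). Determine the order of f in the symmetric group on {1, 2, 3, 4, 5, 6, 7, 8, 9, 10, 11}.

Decomposing into disjoint cycles gives cycle lengths 5, 3, 2, 1.
The order is lcm(5, 3, 2) = 30.

30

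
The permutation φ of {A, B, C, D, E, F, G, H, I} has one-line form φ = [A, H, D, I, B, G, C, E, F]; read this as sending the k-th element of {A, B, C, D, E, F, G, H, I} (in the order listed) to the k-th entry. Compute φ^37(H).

E

Tracing H → E → … returns to H after 3 steps, so H lies in a 3-cycle (B, H, E).
Since the cycle has length 3, φ^37 acts on it the same as φ^1 (37 mod 3 = 1).
Stepping 1 place around the cycle: H → E.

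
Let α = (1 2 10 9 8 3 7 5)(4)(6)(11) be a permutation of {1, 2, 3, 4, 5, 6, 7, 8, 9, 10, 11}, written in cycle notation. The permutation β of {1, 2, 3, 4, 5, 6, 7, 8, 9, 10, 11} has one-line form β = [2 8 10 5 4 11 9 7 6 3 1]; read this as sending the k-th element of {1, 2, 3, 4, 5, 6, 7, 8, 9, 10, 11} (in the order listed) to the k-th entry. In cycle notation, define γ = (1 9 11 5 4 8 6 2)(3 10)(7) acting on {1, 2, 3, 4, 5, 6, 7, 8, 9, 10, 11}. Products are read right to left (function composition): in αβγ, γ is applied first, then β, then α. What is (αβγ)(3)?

Chase 3: γ(3) = 10; β(10) = 3; α(3) = 7. Hence (αβγ)(3) = 7.

7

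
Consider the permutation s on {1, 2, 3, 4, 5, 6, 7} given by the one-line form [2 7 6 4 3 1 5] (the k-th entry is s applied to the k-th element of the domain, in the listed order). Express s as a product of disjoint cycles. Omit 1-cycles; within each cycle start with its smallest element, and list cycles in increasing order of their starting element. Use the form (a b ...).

(1 2 7 5 3 6)

From 1: 1 → 2 → 7 → 5 → 3 → 6 → 1, closing the cycle (1 2 7 5 3 6).
Repeating from the next unused element and collecting all non-trivial cycles gives (1 2 7 5 3 6).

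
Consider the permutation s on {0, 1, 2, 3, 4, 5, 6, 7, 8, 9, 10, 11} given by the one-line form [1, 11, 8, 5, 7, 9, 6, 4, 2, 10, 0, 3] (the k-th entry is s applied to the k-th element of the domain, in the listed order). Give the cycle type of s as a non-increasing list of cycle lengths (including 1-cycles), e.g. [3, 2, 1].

The disjoint cycles are (0 1 11 3 5 9 10)(2 8)(4 7)(6), with lengths 7, 2, 2, 1 in non-increasing order.

[7, 2, 2, 1]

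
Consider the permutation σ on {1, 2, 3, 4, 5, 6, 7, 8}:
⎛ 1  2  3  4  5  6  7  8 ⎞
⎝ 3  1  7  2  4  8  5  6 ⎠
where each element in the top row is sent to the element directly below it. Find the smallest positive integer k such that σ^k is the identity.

The disjoint-cycle form of σ has cycle lengths 6, 2.
Since disjoint cycles commute, ord(σ) = lcm(6, 2) = 6.

6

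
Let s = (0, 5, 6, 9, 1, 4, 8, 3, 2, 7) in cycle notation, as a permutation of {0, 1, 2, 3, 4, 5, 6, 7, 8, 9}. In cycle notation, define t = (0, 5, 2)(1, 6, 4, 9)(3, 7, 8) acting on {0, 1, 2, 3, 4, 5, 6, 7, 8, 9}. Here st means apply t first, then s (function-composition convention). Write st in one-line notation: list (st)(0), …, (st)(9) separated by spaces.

6 9 5 0 1 7 8 3 2 4

Chase each element through t then s: 0 → 5 → 6; 1 → 6 → 9; 2 → 0 → 5; 3 → 7 → 0; 4 → 9 → 1; 5 → 2 → 7; 6 → 4 → 8; 7 → 8 → 3; 8 → 3 → 2; 9 → 1 → 4.
So st in one-line form is 6 9 5 0 1 7 8 3 2 4.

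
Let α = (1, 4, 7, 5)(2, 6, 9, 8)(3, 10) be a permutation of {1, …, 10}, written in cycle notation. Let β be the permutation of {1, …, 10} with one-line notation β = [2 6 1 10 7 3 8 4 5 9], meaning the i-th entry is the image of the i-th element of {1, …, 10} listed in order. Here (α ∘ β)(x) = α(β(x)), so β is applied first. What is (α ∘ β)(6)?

10

(α ∘ β)(6) = α(β(6)). β(6) = 3, then α(3) = 10. So (α ∘ β)(6) = 10.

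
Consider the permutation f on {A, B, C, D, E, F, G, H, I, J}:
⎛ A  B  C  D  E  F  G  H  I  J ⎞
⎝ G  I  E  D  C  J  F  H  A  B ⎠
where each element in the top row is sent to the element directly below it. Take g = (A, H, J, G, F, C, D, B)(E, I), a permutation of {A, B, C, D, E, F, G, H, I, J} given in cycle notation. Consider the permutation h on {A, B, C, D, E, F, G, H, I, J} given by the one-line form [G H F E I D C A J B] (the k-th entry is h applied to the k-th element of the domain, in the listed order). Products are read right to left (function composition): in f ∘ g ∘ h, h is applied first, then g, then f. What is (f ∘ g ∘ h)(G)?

D

Apply the permutations in order: h(G) = C, then g(C) = D, then f(D) = D. So (f ∘ g ∘ h)(G) = D.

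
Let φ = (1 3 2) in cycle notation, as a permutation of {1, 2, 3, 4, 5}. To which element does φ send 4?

4 does not appear in any cycle of φ, so it is a fixed point: φ(4) = 4.

4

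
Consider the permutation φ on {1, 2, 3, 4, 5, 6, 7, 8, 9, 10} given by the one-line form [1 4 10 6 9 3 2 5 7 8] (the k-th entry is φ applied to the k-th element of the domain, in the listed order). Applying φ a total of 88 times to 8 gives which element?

3

Tracing 8 → 5 → … returns to 8 after 9 steps, so 8 lies in a 9-cycle (2, 4, 6, 3, 10, 8, 5, 9, 7).
Powers repeat with period 9 on this cycle, and 88 mod 9 = 7, so φ^88(8) = φ^7(8).
Stepping 7 places around the cycle: 8 → 5 → 9 → 7 → 2 → 4 → 6 → 3.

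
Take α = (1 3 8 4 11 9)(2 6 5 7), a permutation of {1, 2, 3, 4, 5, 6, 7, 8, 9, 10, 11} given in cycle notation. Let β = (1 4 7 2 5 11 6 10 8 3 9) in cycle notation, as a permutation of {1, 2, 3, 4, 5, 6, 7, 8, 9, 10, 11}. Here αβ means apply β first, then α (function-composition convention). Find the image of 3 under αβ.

1

(αβ)(3) = α(β(3)). β(3) = 9, then α(9) = 1. So (αβ)(3) = 1.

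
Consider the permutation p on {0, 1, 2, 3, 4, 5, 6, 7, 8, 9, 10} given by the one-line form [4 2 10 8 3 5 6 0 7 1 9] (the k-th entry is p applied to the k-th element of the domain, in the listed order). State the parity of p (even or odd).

odd

In disjoint-cycle form the cycle lengths are 5, 4, 1, 1.
A cycle of length ℓ contributes ℓ−1 transpositions, so p is a product of 4 + 3 = 7 transpositions — odd.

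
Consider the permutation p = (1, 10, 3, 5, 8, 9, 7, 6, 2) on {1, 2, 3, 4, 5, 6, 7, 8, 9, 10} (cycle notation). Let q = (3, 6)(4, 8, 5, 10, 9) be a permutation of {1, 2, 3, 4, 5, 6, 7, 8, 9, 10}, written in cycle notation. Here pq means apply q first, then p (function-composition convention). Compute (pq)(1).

10

q(1) = 1, then p(1) = 10; composing gives (pq)(1) = 10.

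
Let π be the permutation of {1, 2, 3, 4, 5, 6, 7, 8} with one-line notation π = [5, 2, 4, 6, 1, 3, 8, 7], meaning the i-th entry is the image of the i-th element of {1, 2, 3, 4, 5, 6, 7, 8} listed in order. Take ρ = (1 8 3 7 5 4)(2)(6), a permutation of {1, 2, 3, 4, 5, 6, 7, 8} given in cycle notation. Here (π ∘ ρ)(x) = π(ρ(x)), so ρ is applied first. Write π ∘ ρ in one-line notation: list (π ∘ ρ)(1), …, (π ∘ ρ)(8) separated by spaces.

Chase each element through ρ then π: 1 → 8 → 7; 2 → 2 → 2; 3 → 7 → 8; 4 → 1 → 5; 5 → 4 → 6; 6 → 6 → 3; 7 → 5 → 1; 8 → 3 → 4.
So π ∘ ρ in one-line form is 7 2 8 5 6 3 1 4.

7 2 8 5 6 3 1 4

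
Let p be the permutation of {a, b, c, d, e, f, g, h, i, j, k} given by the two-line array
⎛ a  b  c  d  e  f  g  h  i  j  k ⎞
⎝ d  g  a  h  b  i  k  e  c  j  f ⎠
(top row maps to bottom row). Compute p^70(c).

Tracing c → a → … returns to c after 10 steps, so c lies in a 10-cycle (a d h e b g k f i c).
On a 10-cycle, p^10 is the identity, so p^70 = p^0 there (70 ≡ 0 mod 10).
So p^70(c) = c.

c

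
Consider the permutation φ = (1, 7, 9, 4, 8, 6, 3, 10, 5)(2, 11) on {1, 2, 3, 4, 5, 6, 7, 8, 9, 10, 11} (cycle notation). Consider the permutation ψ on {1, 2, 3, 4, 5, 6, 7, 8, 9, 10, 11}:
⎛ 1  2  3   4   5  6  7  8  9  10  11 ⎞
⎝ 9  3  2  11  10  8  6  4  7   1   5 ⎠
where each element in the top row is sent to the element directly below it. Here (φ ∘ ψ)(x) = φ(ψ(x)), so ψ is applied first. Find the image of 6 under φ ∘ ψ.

6

(φ ∘ ψ)(6) = φ(ψ(6)). ψ(6) = 8, then φ(8) = 6. So (φ ∘ ψ)(6) = 6.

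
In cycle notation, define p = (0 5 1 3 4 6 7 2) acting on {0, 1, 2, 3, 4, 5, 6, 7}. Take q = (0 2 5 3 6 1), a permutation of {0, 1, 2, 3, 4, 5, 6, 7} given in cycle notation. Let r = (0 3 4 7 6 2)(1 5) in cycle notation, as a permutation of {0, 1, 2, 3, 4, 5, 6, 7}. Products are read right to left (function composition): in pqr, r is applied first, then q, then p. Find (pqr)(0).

7

Chase 0: r(0) = 3; q(3) = 6; p(6) = 7. Hence (pqr)(0) = 7.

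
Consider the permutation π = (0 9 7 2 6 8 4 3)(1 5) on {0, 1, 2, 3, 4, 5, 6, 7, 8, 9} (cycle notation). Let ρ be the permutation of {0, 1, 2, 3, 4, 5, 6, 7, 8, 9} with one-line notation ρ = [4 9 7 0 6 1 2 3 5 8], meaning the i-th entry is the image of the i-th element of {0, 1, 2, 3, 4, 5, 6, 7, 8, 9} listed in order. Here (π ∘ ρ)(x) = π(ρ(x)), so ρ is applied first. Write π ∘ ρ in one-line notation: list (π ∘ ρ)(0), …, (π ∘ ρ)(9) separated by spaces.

(π ∘ ρ)(x) = π(ρ(x)). Computing each image: π(ρ(0)) = π(4) = 3, π(ρ(1)) = π(9) = 7, π(ρ(2)) = π(7) = 2, π(ρ(3)) = π(0) = 9, π(ρ(4)) = π(6) = 8, π(ρ(5)) = π(1) = 5, π(ρ(6)) = π(2) = 6, π(ρ(7)) = π(3) = 0, π(ρ(8)) = π(5) = 1, π(ρ(9)) = π(8) = 4.
Hence π ∘ ρ = [3 7 2 9 8 5 6 0 1 4].

3 7 2 9 8 5 6 0 1 4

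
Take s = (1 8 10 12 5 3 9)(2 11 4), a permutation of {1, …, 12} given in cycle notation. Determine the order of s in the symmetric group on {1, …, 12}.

21

The cycle type of s is (7, 3, 1, 1).
The order of s is the least common multiple of its cycle lengths: lcm(7, 3) = 21.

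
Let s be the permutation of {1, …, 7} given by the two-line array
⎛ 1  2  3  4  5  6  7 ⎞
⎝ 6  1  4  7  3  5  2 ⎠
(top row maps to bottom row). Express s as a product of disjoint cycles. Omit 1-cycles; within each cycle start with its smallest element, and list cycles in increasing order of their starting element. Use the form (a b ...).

(1 6 5 3 4 7 2)

Iterating s from 1 gives 1 → 6 → 5 → 3 → 4 → 7 → 2 → 1; that is the 7-cycle (1 6 5 3 4 7 2).
Continuing from each remaining unvisited element yields (1 6 5 3 4 7 2).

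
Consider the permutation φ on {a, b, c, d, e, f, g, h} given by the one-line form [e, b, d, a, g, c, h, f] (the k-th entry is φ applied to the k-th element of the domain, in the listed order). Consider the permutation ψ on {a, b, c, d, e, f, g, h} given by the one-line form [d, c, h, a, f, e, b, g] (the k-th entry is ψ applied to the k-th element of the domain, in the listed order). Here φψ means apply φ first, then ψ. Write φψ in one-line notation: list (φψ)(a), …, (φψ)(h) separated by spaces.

f c a d b h g e

Chase each element through φ then ψ: a → e → f; b → b → c; c → d → a; d → a → d; e → g → b; f → c → h; g → h → g; h → f → e.
So φψ in one-line form is f c a d b h g e.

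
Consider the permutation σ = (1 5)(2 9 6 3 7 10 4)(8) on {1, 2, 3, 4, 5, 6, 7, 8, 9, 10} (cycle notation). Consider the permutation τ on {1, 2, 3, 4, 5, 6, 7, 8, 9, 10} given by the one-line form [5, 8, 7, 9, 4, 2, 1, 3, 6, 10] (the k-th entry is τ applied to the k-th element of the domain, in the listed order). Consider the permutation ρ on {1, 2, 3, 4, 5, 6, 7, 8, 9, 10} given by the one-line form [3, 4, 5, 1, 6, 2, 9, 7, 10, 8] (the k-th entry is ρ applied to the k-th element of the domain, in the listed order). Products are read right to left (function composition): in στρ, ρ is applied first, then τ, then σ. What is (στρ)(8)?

(στρ)(8) = σ(τ(ρ(8))). ρ(8) = 7, then τ(7) = 1, then σ(1) = 5, so the result is 5.

5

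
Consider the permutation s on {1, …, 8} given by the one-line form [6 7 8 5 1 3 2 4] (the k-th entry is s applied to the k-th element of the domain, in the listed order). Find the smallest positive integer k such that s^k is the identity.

Decomposing into disjoint cycles gives cycle lengths 6, 2.
Since disjoint cycles commute, ord(s) = lcm(6, 2) = 6.

6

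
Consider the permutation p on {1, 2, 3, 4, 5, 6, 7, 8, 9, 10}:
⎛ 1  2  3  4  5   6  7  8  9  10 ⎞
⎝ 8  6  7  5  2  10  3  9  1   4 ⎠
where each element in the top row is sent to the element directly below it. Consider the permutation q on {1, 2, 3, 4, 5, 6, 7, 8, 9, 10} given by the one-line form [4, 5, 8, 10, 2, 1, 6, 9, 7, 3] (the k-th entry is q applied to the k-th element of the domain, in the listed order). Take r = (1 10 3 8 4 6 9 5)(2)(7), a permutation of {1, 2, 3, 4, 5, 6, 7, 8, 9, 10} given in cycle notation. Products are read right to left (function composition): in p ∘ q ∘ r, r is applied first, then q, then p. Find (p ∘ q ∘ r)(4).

8

(p ∘ q ∘ r)(4) = p(q(r(4))). r(4) = 6, then q(6) = 1, then p(1) = 8, so the result is 8.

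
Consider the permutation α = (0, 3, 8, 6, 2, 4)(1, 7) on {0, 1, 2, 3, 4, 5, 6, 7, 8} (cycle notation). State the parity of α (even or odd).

even

The cycle lengths are 6, 2, 1.
A cycle of length ℓ contributes ℓ−1 transpositions, so α is a product of 5 + 1 = 6 transpositions — even.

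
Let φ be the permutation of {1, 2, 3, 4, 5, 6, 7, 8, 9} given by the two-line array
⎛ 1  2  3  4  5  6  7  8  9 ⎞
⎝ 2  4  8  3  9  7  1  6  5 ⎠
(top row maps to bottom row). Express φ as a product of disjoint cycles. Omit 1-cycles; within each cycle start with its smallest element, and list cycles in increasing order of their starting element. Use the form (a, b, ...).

(1, 2, 4, 3, 8, 6, 7)(5, 9)

Start at 1 and follow images: 1 → 2 → 4 → 3 → 8 → 6 → 7 → 1, giving the cycle (1, 2, 4, 3, 8, 6, 7).
Repeating from the next unused element and collecting all non-trivial cycles gives (1, 2, 4, 3, 8, 6, 7)(5, 9).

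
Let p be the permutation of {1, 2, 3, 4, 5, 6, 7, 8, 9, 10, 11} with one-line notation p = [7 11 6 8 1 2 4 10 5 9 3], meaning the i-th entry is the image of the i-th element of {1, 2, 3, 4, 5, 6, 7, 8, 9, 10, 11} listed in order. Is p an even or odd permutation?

In disjoint-cycle form the cycle lengths are 7, 4.
A cycle is odd iff its length is even; p has 1 even-length cycle, so sgn(p) = (−1)^1 and p is odd.

odd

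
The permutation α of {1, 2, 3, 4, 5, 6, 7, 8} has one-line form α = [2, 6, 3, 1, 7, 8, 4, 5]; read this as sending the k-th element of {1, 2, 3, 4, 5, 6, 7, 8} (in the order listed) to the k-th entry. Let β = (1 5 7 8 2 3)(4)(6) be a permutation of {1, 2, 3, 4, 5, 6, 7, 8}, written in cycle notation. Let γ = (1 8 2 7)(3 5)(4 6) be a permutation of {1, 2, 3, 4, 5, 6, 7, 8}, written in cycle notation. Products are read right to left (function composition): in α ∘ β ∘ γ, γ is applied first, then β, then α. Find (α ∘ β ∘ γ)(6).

(α ∘ β ∘ γ)(6) = α(β(γ(6))). γ(6) = 4, then β(4) = 4, then α(4) = 1, so the result is 1.

1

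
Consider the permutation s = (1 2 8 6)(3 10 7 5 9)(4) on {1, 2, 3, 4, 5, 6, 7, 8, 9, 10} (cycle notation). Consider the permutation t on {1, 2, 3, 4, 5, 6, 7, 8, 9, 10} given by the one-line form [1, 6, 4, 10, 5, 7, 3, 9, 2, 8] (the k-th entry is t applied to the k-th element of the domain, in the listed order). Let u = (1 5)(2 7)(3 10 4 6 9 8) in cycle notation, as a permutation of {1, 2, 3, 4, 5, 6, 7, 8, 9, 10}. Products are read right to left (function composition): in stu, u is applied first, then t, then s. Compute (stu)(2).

10

(stu)(2) = s(t(u(2))). u(2) = 7, then t(7) = 3, then s(3) = 10, so the result is 10.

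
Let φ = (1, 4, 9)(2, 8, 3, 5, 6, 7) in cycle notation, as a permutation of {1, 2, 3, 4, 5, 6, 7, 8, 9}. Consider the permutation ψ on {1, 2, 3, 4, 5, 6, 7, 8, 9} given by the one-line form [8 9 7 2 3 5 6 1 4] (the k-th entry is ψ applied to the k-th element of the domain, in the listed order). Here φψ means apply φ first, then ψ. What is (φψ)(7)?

φ(7) = 2, then ψ(2) = 9; composing gives (φψ)(7) = 9.

9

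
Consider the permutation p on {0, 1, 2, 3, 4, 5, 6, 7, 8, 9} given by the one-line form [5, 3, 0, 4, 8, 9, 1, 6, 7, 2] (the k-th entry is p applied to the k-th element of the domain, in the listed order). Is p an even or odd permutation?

In disjoint-cycle form the cycle lengths are 6, 4.
A cycle of length ℓ contributes ℓ−1 transpositions, so p is a product of 5 + 3 = 8 transpositions — even.

even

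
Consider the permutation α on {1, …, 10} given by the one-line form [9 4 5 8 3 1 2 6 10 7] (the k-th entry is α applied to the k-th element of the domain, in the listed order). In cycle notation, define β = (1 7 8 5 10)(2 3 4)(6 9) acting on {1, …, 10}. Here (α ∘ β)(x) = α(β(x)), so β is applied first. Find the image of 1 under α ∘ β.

First apply β: β(1) = 7, then α(7) = 2. Thus (α ∘ β)(1) = 2.

2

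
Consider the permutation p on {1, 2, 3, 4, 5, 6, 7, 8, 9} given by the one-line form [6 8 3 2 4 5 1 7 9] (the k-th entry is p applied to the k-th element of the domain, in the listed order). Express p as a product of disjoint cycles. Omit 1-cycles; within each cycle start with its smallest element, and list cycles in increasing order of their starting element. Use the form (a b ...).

(1 6 5 4 2 8 7)

Iterating p from 1 gives 1 → 6 → 5 → 4 → 2 → 8 → 7 → 1; that is the 7-cycle (1 6 5 4 2 8 7).
Continuing from each remaining unvisited element yields (1 6 5 4 2 8 7).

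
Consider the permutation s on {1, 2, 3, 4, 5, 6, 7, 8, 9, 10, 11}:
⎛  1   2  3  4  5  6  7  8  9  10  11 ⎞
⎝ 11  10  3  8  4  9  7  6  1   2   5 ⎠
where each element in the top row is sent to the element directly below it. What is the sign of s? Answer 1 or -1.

In disjoint-cycle form the cycle lengths are 7, 2, 1, 1.
A cycle of length ℓ contributes ℓ−1 transpositions, so s is a product of 6 + 1 = 7 transpositions — odd.

-1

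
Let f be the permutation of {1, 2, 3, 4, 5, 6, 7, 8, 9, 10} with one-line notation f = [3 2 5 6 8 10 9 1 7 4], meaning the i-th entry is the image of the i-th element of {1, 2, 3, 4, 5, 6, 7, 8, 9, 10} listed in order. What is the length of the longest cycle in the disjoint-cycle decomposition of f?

4

Decomposing into disjoint cycles gives (1 3 5 8)(4 6 10)(7 9); the longest has length 4.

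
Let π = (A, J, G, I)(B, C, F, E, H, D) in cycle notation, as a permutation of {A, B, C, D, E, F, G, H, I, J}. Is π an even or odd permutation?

The cycle lengths are 6, 4.
A cycle is odd iff its length is even; π has 2 even-length cycles, so sgn(π) = (−1)^2 and π is even.

even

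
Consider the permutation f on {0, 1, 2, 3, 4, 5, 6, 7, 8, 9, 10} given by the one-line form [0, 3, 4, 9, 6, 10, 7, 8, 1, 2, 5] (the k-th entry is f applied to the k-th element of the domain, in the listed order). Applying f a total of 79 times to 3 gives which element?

1

Tracing 3 → 9 → … returns to 3 after 8 steps, so 3 lies in an 8-cycle (1 3 9 2 4 6 7 8).
On an 8-cycle, f^8 is the identity, so f^79 = f^7 there (79 ≡ 7 mod 8).
Stepping 7 places around the cycle: 3 → 9 → 2 → 4 → 6 → 7 → 8 → 1.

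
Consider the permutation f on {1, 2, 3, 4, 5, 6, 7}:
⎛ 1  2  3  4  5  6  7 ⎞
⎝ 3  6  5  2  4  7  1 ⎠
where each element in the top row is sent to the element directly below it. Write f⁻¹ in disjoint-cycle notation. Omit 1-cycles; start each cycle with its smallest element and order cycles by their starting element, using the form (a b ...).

(1 7 6 2 4 5 3)

First write f in disjoint cycles: (1 3 5 4 2 6 7).
The inverse reverses every cycle; in canonical form, f⁻¹ = (1 7 6 2 4 5 3).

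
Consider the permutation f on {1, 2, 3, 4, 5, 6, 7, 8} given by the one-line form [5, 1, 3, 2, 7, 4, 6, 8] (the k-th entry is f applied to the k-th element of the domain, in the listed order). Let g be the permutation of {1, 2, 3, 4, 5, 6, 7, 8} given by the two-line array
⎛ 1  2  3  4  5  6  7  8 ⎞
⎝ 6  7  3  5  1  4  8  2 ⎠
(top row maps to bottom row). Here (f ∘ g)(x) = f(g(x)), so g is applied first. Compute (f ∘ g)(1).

First apply g: g(1) = 6, then f(6) = 4. Thus (f ∘ g)(1) = 4.

4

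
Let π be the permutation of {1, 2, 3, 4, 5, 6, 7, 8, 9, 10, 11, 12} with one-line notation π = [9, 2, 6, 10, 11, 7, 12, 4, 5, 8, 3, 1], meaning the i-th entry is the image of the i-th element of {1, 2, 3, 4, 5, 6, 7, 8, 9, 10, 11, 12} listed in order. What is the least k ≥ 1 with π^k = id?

24

Decomposing into disjoint cycles gives cycle lengths 8, 3, 1.
Since disjoint cycles commute, ord(π) = lcm(8, 3) = 24.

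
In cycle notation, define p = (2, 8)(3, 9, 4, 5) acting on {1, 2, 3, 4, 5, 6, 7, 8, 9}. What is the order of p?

4

The cycle type of p is (4, 2, 1, 1, 1).
The order is lcm(4, 2) = 4.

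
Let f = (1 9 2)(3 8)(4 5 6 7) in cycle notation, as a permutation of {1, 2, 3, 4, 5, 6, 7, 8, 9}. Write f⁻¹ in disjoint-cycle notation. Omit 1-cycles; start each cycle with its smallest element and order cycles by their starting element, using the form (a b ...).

If f sends a → b within a cycle, f⁻¹ sends b → a; equivalently, reverse each cycle.
After reversing and putting each cycle's least element first, f⁻¹ = (1 2 9)(3 8)(4 7 6 5).

(1 2 9)(3 8)(4 7 6 5)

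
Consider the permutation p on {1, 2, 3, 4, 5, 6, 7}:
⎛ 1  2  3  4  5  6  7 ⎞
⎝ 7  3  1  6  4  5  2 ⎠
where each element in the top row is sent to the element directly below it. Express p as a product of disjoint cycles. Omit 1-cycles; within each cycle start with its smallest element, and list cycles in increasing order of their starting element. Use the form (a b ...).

From 1: 1 → 7 → 2 → 3 → 1, closing the cycle (1 7 2 3).
Continuing from each remaining unvisited element yields (1 7 2 3)(4 6 5).

(1 7 2 3)(4 6 5)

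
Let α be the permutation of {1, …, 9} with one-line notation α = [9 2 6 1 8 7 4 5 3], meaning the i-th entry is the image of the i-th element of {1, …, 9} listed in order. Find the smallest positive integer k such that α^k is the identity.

The disjoint-cycle form of α has cycle lengths 6, 2, 1.
The order is lcm(6, 2) = 6.

6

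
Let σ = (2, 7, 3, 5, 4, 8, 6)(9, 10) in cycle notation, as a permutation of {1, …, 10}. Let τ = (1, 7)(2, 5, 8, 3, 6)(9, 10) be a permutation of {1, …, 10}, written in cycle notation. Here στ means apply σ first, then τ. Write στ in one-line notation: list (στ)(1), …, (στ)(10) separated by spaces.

(στ)(x) = τ(σ(x)). Computing each image: τ(σ(1)) = τ(1) = 7, τ(σ(2)) = τ(7) = 1, τ(σ(3)) = τ(5) = 8, τ(σ(4)) = τ(8) = 3, τ(σ(5)) = τ(4) = 4, τ(σ(6)) = τ(2) = 5, τ(σ(7)) = τ(3) = 6, τ(σ(8)) = τ(6) = 2, τ(σ(9)) = τ(10) = 9, τ(σ(10)) = τ(9) = 10.
Hence στ = [7 1 8 3 4 5 6 2 9 10].

7 1 8 3 4 5 6 2 9 10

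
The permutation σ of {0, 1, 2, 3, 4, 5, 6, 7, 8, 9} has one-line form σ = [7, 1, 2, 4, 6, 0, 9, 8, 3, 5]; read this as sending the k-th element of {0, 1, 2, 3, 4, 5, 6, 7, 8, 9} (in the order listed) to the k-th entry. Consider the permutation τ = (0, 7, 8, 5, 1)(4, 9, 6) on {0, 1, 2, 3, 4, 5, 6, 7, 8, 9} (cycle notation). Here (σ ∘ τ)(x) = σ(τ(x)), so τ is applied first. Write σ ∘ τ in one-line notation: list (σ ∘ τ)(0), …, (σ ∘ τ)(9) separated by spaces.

For each element, apply τ then σ: 0 → 7 → 8; 1 → 0 → 7; 2 → 2 → 2; 3 → 3 → 4; 4 → 9 → 5; 5 → 1 → 1; 6 → 4 → 6; 7 → 8 → 3; 8 → 5 → 0; 9 → 6 → 9.
So σ ∘ τ in one-line form is 8 7 2 4 5 1 6 3 0 9.

8 7 2 4 5 1 6 3 0 9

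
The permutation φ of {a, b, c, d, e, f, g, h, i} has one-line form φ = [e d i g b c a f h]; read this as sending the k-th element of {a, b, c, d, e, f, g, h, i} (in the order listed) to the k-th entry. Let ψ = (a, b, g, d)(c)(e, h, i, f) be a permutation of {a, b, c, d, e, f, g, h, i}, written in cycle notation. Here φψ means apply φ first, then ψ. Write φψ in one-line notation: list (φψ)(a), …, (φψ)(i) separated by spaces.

h a f d g c b e i

For each element, apply φ then ψ: a → e → h; b → d → a; c → i → f; d → g → d; e → b → g; f → c → c; g → a → b; h → f → e; i → h → i.
Collecting the images, φψ = [h a f d g c b e i].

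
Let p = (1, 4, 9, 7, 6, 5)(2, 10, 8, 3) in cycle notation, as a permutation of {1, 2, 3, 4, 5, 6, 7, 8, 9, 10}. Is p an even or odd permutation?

The cycle lengths are 6, 4.
A cycle of length ℓ contributes ℓ−1 transpositions, so p is a product of 5 + 3 = 8 transpositions — even.

even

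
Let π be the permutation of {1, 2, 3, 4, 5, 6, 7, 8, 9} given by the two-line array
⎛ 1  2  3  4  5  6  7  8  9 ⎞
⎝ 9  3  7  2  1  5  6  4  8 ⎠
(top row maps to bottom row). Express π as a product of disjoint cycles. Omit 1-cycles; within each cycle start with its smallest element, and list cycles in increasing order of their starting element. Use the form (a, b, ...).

(1, 9, 8, 4, 2, 3, 7, 6, 5)

Start at 1 and follow images: 1 → 9 → 8 → 4 → 2 → 3 → 7 → 6 → 5 → 1, giving the cycle (1, 9, 8, 4, 2, 3, 7, 6, 5).
Continuing from each remaining unvisited element yields (1, 9, 8, 4, 2, 3, 7, 6, 5).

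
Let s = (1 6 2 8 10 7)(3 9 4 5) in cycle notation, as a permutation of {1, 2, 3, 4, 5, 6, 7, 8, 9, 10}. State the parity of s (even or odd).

even

The cycle lengths are 6, 4.
A cycle is odd iff its length is even; s has 2 even-length cycles, so sgn(s) = (−1)^2 and s is even.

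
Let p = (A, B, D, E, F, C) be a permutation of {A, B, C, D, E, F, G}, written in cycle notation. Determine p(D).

E

D appears in (A, B, D, E, F, C); the next entry (wrapping around) is E.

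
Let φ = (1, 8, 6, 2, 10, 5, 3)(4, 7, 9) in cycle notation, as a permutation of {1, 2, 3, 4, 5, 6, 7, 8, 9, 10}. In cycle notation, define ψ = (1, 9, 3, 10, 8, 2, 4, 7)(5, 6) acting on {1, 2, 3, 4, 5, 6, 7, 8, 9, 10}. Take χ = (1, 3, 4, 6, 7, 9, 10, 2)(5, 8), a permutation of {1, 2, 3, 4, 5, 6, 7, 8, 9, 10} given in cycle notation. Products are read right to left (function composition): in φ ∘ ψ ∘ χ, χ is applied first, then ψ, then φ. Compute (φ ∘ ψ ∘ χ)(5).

10

Chase 5: χ(5) = 8; ψ(8) = 2; φ(2) = 10. Hence (φ ∘ ψ ∘ χ)(5) = 10.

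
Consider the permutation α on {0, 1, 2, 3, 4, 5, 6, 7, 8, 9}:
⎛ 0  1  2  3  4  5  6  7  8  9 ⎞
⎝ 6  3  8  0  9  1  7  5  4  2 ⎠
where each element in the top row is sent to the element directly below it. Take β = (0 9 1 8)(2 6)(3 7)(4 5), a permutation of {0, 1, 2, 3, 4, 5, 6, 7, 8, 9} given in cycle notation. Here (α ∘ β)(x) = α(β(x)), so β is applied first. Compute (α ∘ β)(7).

First apply β: β(7) = 3, then α(3) = 0. Thus (α ∘ β)(7) = 0.

0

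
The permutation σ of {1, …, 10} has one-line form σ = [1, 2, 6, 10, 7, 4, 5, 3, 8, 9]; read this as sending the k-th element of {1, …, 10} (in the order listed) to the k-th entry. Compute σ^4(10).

6

Tracing 10 → 9 → … returns to 10 after 6 steps, so 10 lies in a 6-cycle (3 6 4 10 9 8).
Stepping 4 places around the cycle: 10 → 9 → 8 → 3 → 6.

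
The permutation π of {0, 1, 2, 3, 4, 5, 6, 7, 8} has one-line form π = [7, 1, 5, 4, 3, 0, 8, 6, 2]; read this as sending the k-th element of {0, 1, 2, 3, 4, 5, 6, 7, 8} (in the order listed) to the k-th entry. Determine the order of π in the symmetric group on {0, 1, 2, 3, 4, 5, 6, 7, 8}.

6

Decomposing into disjoint cycles gives cycle lengths 6, 2, 1.
Since disjoint cycles commute, ord(π) = lcm(6, 2) = 6.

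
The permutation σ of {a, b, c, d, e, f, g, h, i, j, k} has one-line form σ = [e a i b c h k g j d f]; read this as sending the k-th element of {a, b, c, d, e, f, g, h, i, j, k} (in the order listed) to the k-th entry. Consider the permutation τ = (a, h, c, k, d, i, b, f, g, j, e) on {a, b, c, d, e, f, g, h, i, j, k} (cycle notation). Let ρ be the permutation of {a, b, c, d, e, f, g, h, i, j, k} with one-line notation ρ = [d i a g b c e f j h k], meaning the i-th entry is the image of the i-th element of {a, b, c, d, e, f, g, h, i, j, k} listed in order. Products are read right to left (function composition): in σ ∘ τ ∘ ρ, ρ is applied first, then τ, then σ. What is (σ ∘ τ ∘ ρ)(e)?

h

Chase e: ρ(e) = b; τ(b) = f; σ(f) = h. Hence (σ ∘ τ ∘ ρ)(e) = h.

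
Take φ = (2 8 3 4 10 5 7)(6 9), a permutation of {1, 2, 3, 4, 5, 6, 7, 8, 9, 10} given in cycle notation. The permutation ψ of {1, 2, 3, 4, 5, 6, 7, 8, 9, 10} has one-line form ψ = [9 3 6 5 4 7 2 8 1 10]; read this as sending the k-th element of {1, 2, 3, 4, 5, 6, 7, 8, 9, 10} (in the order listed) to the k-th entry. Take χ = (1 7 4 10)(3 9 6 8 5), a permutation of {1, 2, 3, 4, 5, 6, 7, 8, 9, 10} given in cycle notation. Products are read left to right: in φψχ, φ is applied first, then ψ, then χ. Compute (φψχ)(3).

Apply the permutations in order: φ(3) = 4, then ψ(4) = 5, then χ(5) = 3. So (φψχ)(3) = 3.

3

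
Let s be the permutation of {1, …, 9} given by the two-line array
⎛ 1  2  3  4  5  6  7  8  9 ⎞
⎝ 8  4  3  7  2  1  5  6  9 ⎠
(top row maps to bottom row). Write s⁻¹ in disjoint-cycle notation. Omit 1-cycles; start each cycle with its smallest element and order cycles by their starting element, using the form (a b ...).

(1 6 8)(2 5 7 4)

First write s in disjoint cycles: (1 8 6)(2 4 7 5).
Reversing each cycle (and rotating so the smallest element leads) gives s⁻¹ = (1 6 8)(2 5 7 4).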